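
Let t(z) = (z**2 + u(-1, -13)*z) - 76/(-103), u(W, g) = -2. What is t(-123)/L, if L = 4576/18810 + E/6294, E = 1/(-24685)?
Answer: 2003594711698890/31700865479 ≈ 63203.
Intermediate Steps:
E = -1/24685 ≈ -4.0510e-5
L = 2154427751/8855941230 (L = 4576/18810 - 1/24685/6294 = 4576*(1/18810) - 1/24685*1/6294 = 208/855 - 1/155367390 = 2154427751/8855941230 ≈ 0.24327)
t(z) = 76/103 + z**2 - 2*z (t(z) = (z**2 - 2*z) - 76/(-103) = (z**2 - 2*z) - 76*(-1/103) = (z**2 - 2*z) + 76/103 = 76/103 + z**2 - 2*z)
t(-123)/L = (76/103 + (-123)**2 - 2*(-123))/(2154427751/8855941230) = (76/103 + 15129 + 246)*(8855941230/2154427751) = (1583701/103)*(8855941230/2154427751) = 2003594711698890/31700865479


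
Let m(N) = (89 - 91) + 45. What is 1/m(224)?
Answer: 1/43 ≈ 0.023256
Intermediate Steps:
m(N) = 43 (m(N) = -2 + 45 = 43)
1/m(224) = 1/43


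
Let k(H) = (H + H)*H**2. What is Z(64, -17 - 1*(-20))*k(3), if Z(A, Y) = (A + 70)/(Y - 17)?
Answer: -3618/7 ≈ -516.86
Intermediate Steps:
k(H) = 2*H**3 (k(H) = (2*H)*H**2 = 2*H**3)
Z(A, Y) = (70 + A)/(-17 + Y)
Z(64, -17 - 1*(-20))*k(3) = ((70 + 64)/(-17 + (-17 - 1*(-20))))*(2*3**3) = (134/(-17 + (-17 + 20)))*(2*27) = (134/(-17 + 3))*54 = (134/(-14))*54 = -1/14*134*54 = -67/7*54 = -3618/7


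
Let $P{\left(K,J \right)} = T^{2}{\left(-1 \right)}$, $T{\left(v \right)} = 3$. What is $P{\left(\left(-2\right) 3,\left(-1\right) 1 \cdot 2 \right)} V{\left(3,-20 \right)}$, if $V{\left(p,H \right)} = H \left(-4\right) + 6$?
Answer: $774$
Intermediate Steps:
$P{\left(K,J \right)} = 9$ ($P{\left(K,J \right)} = 3^{2} = 9$)
$V{\left(p,H \right)} = 6 - 4 H$ ($V{\left(p,H \right)} = - 4 H + 6 = 6 - 4 H$)
$P{\left(\left(-2\right) 3,\left(-1\right) 1 \cdot 2 \right)} V{\left(3,-20 \right)} = 9 \left(6 - -80\right) = 9 \left(6 + 80\right) = 9 \cdot 86 = 774$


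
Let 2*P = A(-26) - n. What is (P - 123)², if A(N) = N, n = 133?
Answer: 164025/4 ≈ 41006.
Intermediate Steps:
P = -159/2 (P = (-26 - 1*133)/2 = (-26 - 133)/2 = (½)*(-159) = -159/2 ≈ -79.500)
(P - 123)² = (-159/2 - 123)² = (-405/2)² = 164025/4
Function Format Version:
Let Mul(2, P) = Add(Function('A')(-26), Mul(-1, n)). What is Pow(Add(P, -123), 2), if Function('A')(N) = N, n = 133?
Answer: Rational(164025, 4) ≈ 41006.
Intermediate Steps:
P = Rational(-159, 2) (P = Mul(Rational(1, 2), Add(-26, Mul(-1, 133))) = Mul(Rational(1, 2), Add(-26, -133)) = Mul(Rational(1, 2), -159) = Rational(-159, 2) ≈ -79.500)
Pow(Add(P, -123), 2) = Pow(Add(Rational(-159, 2), -123), 2) = Pow(Rational(-405, 2), 2) = Rational(164025, 4)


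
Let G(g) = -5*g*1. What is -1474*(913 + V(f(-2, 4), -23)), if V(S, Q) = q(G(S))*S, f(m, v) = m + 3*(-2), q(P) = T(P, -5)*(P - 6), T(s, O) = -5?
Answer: -3350402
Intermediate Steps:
G(g) = -5*g
q(P) = 30 - 5*P (q(P) = -5*(P - 6) = -5*(-6 + P) = 30 - 5*P)
f(m, v) = -6 + m (f(m, v) = m - 6 = -6 + m)
V(S, Q) = S*(30 + 25*S) (V(S, Q) = (30 - (-25)*S)*S = (30 + 25*S)*S = S*(30 + 25*S))
-1474*(913 + V(f(-2, 4), -23)) = -1474*(913 + 5*(-6 - 2)*(6 + 5*(-6 - 2))) = -1474*(913 + 5*(-8)*(6 + 5*(-8))) = -1474*(913 + 5*(-8)*(6 - 40)) = -1474*(913 + 5*(-8)*(-34)) = -1474*(913 + 1360) = -1474*2273 = -3350402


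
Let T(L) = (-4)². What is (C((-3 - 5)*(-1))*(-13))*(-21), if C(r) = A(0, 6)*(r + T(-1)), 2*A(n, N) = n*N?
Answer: 0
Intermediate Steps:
T(L) = 16
A(n, N) = N*n/2 (A(n, N) = (n*N)/2 = (N*n)/2 = N*n/2)
C(r) = 0 (C(r) = ((½)*6*0)*(r + 16) = 0*(16 + r) = 0)
(C((-3 - 5)*(-1))*(-13))*(-21) = (0*(-13))*(-21) = 0*(-21) = 0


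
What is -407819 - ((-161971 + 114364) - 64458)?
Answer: -295754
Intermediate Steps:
-407819 - ((-161971 + 114364) - 64458) = -407819 - (-47607 - 64458) = -407819 - 1*(-112065) = -407819 + 112065 = -295754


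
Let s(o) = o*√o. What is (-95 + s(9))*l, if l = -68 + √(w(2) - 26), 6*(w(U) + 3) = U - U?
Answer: 4624 - 68*I*√29 ≈ 4624.0 - 366.19*I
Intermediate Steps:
w(U) = -3 (w(U) = -3 + (U - U)/6 = -3 + (⅙)*0 = -3 + 0 = -3)
s(o) = o^(3/2)
l = -68 + I*√29 (l = -68 + √(-3 - 26) = -68 + √(-29) = -68 + I*√29 ≈ -68.0 + 5.3852*I)
(-95 + s(9))*l = (-95 + 9^(3/2))*(-68 + I*√29) = (-95 + 27)*(-68 + I*√29) = -68*(-68 + I*√29) = 4624 - 68*I*√29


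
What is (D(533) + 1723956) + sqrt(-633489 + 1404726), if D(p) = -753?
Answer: 1723203 + 3*sqrt(85693) ≈ 1.7241e+6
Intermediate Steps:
(D(533) + 1723956) + sqrt(-633489 + 1404726) = (-753 + 1723956) + sqrt(-633489 + 1404726) = 1723203 + sqrt(771237) = 1723203 + 3*sqrt(85693)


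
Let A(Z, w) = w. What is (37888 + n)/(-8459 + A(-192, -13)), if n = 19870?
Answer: -28879/4236 ≈ -6.8175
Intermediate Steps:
(37888 + n)/(-8459 + A(-192, -13)) = (37888 + 19870)/(-8459 - 13) = 57758/(-8472) = 57758*(-1/8472) = -28879/4236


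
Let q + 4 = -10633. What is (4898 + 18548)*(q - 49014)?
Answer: -1398577346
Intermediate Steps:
q = -10637 (q = -4 - 10633 = -10637)
(4898 + 18548)*(q - 49014) = (4898 + 18548)*(-10637 - 49014) = 23446*(-59651) = -1398577346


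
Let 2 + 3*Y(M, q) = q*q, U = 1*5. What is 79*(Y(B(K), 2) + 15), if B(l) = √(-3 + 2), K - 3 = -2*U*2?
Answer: 3713/3 ≈ 1237.7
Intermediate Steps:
U = 5
K = -17 (K = 3 - 2*5*2 = 3 - 10*2 = 3 - 20 = -17)
B(l) = I (B(l) = √(-1) = I)
Y(M, q) = -⅔ + q²/3 (Y(M, q) = -⅔ + (q*q)/3 = -⅔ + q²/3)
79*(Y(B(K), 2) + 15) = 79*((-⅔ + (⅓)*2²) + 15) = 79*((-⅔ + (⅓)*4) + 15) = 79*((-⅔ + 4/3) + 15) = 79*(⅔ + 15) = 79*(47/3) = 3713/3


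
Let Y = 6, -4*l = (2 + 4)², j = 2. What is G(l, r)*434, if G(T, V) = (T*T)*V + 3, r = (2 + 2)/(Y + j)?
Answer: 18879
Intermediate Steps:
l = -9 (l = -(2 + 4)²/4 = -¼*6² = -¼*36 = -9)
r = ½ (r = (2 + 2)/(6 + 2) = 4/8 = 4*(⅛) = ½ ≈ 0.50000)
G(T, V) = 3 + V*T² (G(T, V) = T²*V + 3 = V*T² + 3 = 3 + V*T²)
G(l, r)*434 = (3 + (½)*(-9)²)*434 = (3 + (½)*81)*434 = (3 + 81/2)*434 = (87/2)*434 = 18879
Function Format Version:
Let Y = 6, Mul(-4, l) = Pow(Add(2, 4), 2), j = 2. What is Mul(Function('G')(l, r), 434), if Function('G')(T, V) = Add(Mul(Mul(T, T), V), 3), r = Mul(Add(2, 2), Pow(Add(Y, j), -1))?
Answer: 18879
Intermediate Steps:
l = -9 (l = Mul(Rational(-1, 4), Pow(Add(2, 4), 2)) = Mul(Rational(-1, 4), Pow(6, 2)) = Mul(Rational(-1, 4), 36) = -9)
r = Rational(1, 2) (r = Mul(Add(2, 2), Pow(Add(6, 2), -1)) = Mul(4, Pow(8, -1)) = Mul(4, Rational(1, 8)) = Rational(1, 2) ≈ 0.50000)
Function('G')(T, V) = Add(3, Mul(V, Pow(T, 2))) (Function('G')(T, V) = Add(Mul(Pow(T, 2), V), 3) = Add(Mul(V, Pow(T, 2)), 3) = Add(3, Mul(V, Pow(T, 2))))
Mul(Function('G')(l, r), 434) = Mul(Add(3, Mul(Rational(1, 2), Pow(-9, 2))), 434) = Mul(Add(3, Mul(Rational(1, 2), 81)), 434) = Mul(Add(3, Rational(81, 2)), 434) = Mul(Rational(87, 2), 434) = 18879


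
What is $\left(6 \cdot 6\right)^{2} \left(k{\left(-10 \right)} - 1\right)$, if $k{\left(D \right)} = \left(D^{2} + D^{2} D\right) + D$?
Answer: $-1180656$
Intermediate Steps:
$k{\left(D \right)} = D + D^{2} + D^{3}$ ($k{\left(D \right)} = \left(D^{2} + D^{3}\right) + D = D + D^{2} + D^{3}$)
$\left(6 \cdot 6\right)^{2} \left(k{\left(-10 \right)} - 1\right) = \left(6 \cdot 6\right)^{2} \left(- 10 \left(1 - 10 + \left(-10\right)^{2}\right) - 1\right) = 36^{2} \left(- 10 \left(1 - 10 + 100\right) - 1\right) = 1296 \left(\left(-10\right) 91 - 1\right) = 1296 \left(-910 - 1\right) = 1296 \left(-911\right) = -1180656$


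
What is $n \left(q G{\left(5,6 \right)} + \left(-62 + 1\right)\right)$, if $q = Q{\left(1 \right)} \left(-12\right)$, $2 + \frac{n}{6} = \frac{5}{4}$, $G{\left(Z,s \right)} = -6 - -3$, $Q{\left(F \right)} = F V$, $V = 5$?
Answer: $- \frac{1071}{2} \approx -535.5$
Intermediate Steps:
$Q{\left(F \right)} = 5 F$ ($Q{\left(F \right)} = F 5 = 5 F$)
$G{\left(Z,s \right)} = -3$ ($G{\left(Z,s \right)} = -6 + 3 = -3$)
$n = - \frac{9}{2}$ ($n = -12 + 6 \cdot \frac{5}{4} = -12 + \frac{15}{2} = - \frac{9}{2} \approx -4.5$)
$q = -60$ ($q = 5 \cdot 1 \left(-12\right) = 5 \left(-12\right) = -60$)
$n \left(q G{\left(5,6 \right)} + \left(-62 + 1\right)\right) = - \frac{9 \left(\left(-60\right) \left(-3\right) + \left(-62 + 1\right)\right)}{2} = - \frac{9 \left(180 - 61\right)}{2} = \left(- \frac{9}{2}\right) 119 = - \frac{1071}{2}$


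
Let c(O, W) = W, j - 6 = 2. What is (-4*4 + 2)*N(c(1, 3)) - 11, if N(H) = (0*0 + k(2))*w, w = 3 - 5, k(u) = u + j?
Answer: 269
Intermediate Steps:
j = 8 (j = 6 + 2 = 8)
k(u) = 8 + u (k(u) = u + 8 = 8 + u)
w = -2
N(H) = -20 (N(H) = (0*0 + (8 + 2))*(-2) = (0 + 10)*(-2) = 10*(-2) = -20)
(-4*4 + 2)*N(c(1, 3)) - 11 = (-4*4 + 2)*(-20) - 11 = (-16 + 2)*(-20) - 11 = -14*(-20) - 11 = 280 - 11 = 269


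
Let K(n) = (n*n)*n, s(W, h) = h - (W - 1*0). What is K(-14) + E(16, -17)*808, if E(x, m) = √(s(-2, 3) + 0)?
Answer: -2744 + 808*√5 ≈ -937.26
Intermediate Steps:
s(W, h) = h - W (s(W, h) = h - (W + 0) = h - W)
E(x, m) = √5 (E(x, m) = √((3 - 1*(-2)) + 0) = √((3 + 2) + 0) = √(5 + 0) = √5)
K(n) = n³ (K(n) = n²*n = n³)
K(-14) + E(16, -17)*808 = (-14)³ + √5*808 = -2744 + 808*√5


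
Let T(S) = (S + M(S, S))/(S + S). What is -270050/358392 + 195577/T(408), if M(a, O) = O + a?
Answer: 7788091901/59732 ≈ 1.3038e+5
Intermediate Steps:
T(S) = 3/2 (T(S) = (S + (S + S))/(S + S) = (S + 2*S)/((2*S)) = (3*S)*(1/(2*S)) = 3/2)
-270050/358392 + 195577/T(408) = -270050/358392 + 195577/(3/2) = -270050*1/358392 + 195577*(⅔) = -135025/179196 + 391154/3 = 7788091901/59732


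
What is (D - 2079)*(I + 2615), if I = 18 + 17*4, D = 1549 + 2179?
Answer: 4453949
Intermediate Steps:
D = 3728
I = 86 (I = 18 + 68 = 86)
(D - 2079)*(I + 2615) = (3728 - 2079)*(86 + 2615) = 1649*2701 = 4453949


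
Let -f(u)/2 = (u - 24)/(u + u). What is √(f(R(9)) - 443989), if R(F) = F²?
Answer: I*√35963166/9 ≈ 666.33*I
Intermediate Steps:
f(u) = -(-24 + u)/u (f(u) = -2*(u - 24)/(u + u) = -2*(-24 + u)/(2*u) = -2*(-24 + u)*1/(2*u) = -(-24 + u)/u)
√(f(R(9)) - 443989) = √((24 - 1*9²)/(9²) - 443989) = √((24 - 1*81)/81 - 443989) = √((24 - 81)/81 - 443989) = √((1/81)*(-57) - 443989) = √(-19/27 - 443989) = √(-11987722/27) = I*√35963166/9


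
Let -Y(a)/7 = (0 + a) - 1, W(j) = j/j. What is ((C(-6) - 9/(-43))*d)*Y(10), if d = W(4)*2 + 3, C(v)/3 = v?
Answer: 240975/43 ≈ 5604.1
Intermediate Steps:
C(v) = 3*v
W(j) = 1
d = 5 (d = 1*2 + 3 = 2 + 3 = 5)
Y(a) = 7 - 7*a (Y(a) = -7*((0 + a) - 1) = -7*(a - 1) = -7*(-1 + a) = 7 - 7*a)
((C(-6) - 9/(-43))*d)*Y(10) = ((3*(-6) - 9/(-43))*5)*(7 - 7*10) = ((-18 - 9*(-1/43))*5)*(7 - 70) = ((-18 + 9/43)*5)*(-63) = -765/43*5*(-63) = -3825/43*(-63) = 240975/43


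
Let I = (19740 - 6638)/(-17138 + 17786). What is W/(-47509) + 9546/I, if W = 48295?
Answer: 146624395591/311231459 ≈ 471.11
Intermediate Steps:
I = 6551/324 (I = 13102/648 = 13102*(1/648) = 6551/324 ≈ 20.219)
W/(-47509) + 9546/I = 48295/(-47509) + 9546/(6551/324) = 48295*(-1/47509) + 9546*(324/6551) = -48295/47509 + 3092904/6551 = 146624395591/311231459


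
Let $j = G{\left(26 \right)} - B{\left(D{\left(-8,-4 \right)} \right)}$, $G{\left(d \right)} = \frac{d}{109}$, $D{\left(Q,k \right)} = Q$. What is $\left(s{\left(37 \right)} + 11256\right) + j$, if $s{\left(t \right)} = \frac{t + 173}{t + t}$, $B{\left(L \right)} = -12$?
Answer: $\frac{45456251}{4033} \approx 11271.0$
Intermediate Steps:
$G{\left(d \right)} = \frac{d}{109}$ ($G{\left(d \right)} = d \frac{1}{109} = \frac{d}{109}$)
$j = \frac{1334}{109}$ ($j = \frac{1}{109} \cdot 26 - -12 = \frac{26}{109} + 12 = \frac{1334}{109} \approx 12.239$)
$s{\left(t \right)} = \frac{173 + t}{2 t}$
$\left(s{\left(37 \right)} + 11256\right) + j = \left(\frac{173 + 37}{2 \cdot 37} + 11256\right) + \frac{1334}{109} = \left(\frac{1}{2} \cdot \frac{1}{37} \cdot 210 + 11256\right) + \frac{1334}{109} = \left(\frac{105}{37} + 11256\right) + \frac{1334}{109} = \frac{416577}{37} + \frac{1334}{109} = \frac{45456251}{4033}$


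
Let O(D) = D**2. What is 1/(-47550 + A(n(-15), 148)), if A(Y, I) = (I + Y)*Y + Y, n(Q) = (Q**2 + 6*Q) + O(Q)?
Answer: 1/135690 ≈ 7.3697e-6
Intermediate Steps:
n(Q) = 2*Q**2 + 6*Q (n(Q) = (Q**2 + 6*Q) + Q**2 = 2*Q**2 + 6*Q)
A(Y, I) = Y + Y*(I + Y) (A(Y, I) = Y*(I + Y) + Y = Y + Y*(I + Y))
1/(-47550 + A(n(-15), 148)) = 1/(-47550 + (2*(-15)*(3 - 15))*(1 + 148 + 2*(-15)*(3 - 15))) = 1/(-47550 + (2*(-15)*(-12))*(1 + 148 + 2*(-15)*(-12))) = 1/(-47550 + 360*(1 + 148 + 360)) = 1/(-47550 + 360*509) = 1/(-47550 + 183240) = 1/135690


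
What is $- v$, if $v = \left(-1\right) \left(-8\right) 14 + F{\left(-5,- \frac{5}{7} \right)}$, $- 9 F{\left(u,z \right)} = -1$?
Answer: $- \frac{1009}{9} \approx -112.11$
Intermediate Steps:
$F{\left(u,z \right)} = \frac{1}{9}$ ($F{\left(u,z \right)} = \left(- \frac{1}{9}\right) \left(-1\right) = \frac{1}{9}$)
$v = \frac{1009}{9}$ ($v = \left(-1\right) \left(-8\right) 14 + \frac{1}{9} = 8 \cdot 14 + \frac{1}{9} = 112 + \frac{1}{9} = \frac{1009}{9} \approx 112.11$)
$- v = \left(-1\right) \frac{1009}{9} = - \frac{1009}{9}$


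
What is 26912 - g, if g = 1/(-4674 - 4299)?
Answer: 241481377/8973 ≈ 26912.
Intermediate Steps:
g = -1/8973 (g = 1/(-8973) = -1/8973 ≈ -0.00011145)
26912 - g = 26912 - 1*(-1/8973) = 26912 + 1/8973 = 241481377/8973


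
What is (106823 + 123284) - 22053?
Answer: 208054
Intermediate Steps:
(106823 + 123284) - 22053 = 230107 - 22053 = 208054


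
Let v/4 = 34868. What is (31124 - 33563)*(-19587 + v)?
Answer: -292399515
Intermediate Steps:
v = 139472 (v = 4*34868 = 139472)
(31124 - 33563)*(-19587 + v) = (31124 - 33563)*(-19587 + 139472) = -2439*119885 = -292399515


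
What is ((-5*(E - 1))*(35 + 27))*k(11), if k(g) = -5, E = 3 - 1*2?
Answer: 0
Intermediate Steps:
E = 1 (E = 3 - 2 = 1)
((-5*(E - 1))*(35 + 27))*k(11) = ((-5*(1 - 1))*(35 + 27))*(-5) = (-5*0*62)*(-5) = (0*62)*(-5) = 0*(-5) = 0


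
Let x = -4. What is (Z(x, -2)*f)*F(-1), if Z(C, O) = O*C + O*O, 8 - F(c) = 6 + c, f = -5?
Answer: -180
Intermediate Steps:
F(c) = 2 - c (F(c) = 8 - (6 + c) = 8 + (-6 - c) = 2 - c)
Z(C, O) = O² + C*O (Z(C, O) = C*O + O² = O² + C*O)
(Z(x, -2)*f)*F(-1) = (-2*(-4 - 2)*(-5))*(2 - 1*(-1)) = (-2*(-6)*(-5))*(2 + 1) = (12*(-5))*3 = -60*3 = -180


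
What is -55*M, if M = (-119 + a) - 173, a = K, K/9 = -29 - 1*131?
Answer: 95260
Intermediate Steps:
K = -1440 (K = 9*(-29 - 1*131) = 9*(-29 - 131) = 9*(-160) = -1440)
a = -1440
M = -1732 (M = (-119 - 1440) - 173 = -1559 - 173 = -1732)
-55*M = -55*(-1732) = 95260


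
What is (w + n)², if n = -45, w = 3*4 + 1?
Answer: 1024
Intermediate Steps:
w = 13 (w = 12 + 1 = 13)
(w + n)² = (13 - 45)² = (-32)² = 1024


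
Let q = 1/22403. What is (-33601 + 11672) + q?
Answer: -491275386/22403 ≈ -21929.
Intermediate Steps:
q = 1/22403 ≈ 4.4637e-5
(-33601 + 11672) + q = (-33601 + 11672) + 1/22403 = -21929 + 1/22403 = -491275386/22403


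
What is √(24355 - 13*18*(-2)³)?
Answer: √26227 ≈ 161.95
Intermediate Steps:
√(24355 - 13*18*(-2)³) = √(24355 - 234*(-8)) = √(24355 + 1872) = √26227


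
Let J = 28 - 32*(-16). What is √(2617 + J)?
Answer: √3157 ≈ 56.187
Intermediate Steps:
J = 540 (J = 28 + 512 = 540)
√(2617 + J) = √(2617 + 540) = √3157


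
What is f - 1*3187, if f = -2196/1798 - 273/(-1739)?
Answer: -4984095502/1563361 ≈ -3188.1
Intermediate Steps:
f = -1663995/1563361 (f = -2196*1/1798 - 273*(-1/1739) = -1098/899 + 273/1739 = -1663995/1563361 ≈ -1.0644)
f - 1*3187 = -1663995/1563361 - 1*3187 = -1663995/1563361 - 3187 = -4984095502/1563361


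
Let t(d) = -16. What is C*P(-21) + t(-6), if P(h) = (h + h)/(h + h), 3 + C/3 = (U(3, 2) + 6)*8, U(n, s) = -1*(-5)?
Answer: 239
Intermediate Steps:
U(n, s) = 5
C = 255 (C = -9 + 3*((5 + 6)*8) = -9 + 3*(11*8) = -9 + 3*88 = -9 + 264 = 255)
P(h) = 1 (P(h) = (2*h)/((2*h)) = (2*h)*(1/(2*h)) = 1)
C*P(-21) + t(-6) = 255*1 - 16 = 255 - 16 = 239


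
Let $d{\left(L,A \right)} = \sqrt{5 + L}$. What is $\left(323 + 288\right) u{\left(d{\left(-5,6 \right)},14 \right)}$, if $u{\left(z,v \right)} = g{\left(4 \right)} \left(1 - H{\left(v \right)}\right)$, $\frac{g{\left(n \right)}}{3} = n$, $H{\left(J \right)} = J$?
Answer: $-95316$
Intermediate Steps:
$g{\left(n \right)} = 3 n$
$u{\left(z,v \right)} = 12 - 12 v$ ($u{\left(z,v \right)} = 3 \cdot 4 \left(1 - v\right) = 12 \left(1 - v\right) = 12 - 12 v$)
$\left(323 + 288\right) u{\left(d{\left(-5,6 \right)},14 \right)} = \left(323 + 288\right) \left(12 - 168\right) = 611 \left(12 - 168\right) = 611 \left(-156\right) = -95316$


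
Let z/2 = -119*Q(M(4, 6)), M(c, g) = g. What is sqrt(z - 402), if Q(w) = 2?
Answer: I*sqrt(878) ≈ 29.631*I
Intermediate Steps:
z = -476 (z = 2*(-119*2) = 2*(-238) = -476)
sqrt(z - 402) = sqrt(-476 - 402) = sqrt(-878) = I*sqrt(878)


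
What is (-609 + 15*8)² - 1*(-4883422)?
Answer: 5122543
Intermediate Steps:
(-609 + 15*8)² - 1*(-4883422) = (-609 + 120)² + 4883422 = (-489)² + 4883422 = 239121 + 4883422 = 5122543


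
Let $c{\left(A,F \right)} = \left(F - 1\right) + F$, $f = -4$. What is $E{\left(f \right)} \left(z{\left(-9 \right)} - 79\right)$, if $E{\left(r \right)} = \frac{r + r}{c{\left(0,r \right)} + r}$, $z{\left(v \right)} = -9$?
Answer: $- \frac{704}{13} \approx -54.154$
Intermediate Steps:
$c{\left(A,F \right)} = -1 + 2 F$ ($c{\left(A,F \right)} = \left(-1 + F\right) + F = -1 + 2 F$)
$E{\left(r \right)} = \frac{2 r}{-1 + 3 r}$ ($E{\left(r \right)} = \frac{r + r}{\left(-1 + 2 r\right) + r} = \frac{2 r}{-1 + 3 r}$)
$E{\left(f \right)} \left(z{\left(-9 \right)} - 79\right) = 2 \left(-4\right) \frac{1}{-1 + 3 \left(-4\right)} \left(-9 - 79\right) = 2 \left(-4\right) \frac{1}{-1 - 12} \left(-88\right) = 2 \left(-4\right) \frac{1}{-13} \left(-88\right) = 2 \left(-4\right) \left(- \frac{1}{13}\right) \left(-88\right) = \frac{8}{13} \left(-88\right) = - \frac{704}{13}$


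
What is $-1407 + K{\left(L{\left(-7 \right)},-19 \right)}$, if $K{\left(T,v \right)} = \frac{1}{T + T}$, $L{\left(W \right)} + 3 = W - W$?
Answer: $- \frac{8443}{6} \approx -1407.2$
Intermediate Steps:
$L{\left(W \right)} = -3$ ($L{\left(W \right)} = -3 + \left(W - W\right) = -3 + 0 = -3$)
$K{\left(T,v \right)} = \frac{1}{2 T}$
$-1407 + K{\left(L{\left(-7 \right)},-19 \right)} = -1407 + \frac{1}{2 \left(-3\right)} = -1407 + \frac{1}{2} \left(- \frac{1}{3}\right) = -1407 - \frac{1}{6} = - \frac{8443}{6}$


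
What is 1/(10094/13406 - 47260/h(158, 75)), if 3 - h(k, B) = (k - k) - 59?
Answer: -207793/158235433 ≈ -0.0013132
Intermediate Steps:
h(k, B) = 62 (h(k, B) = 3 - ((k - k) - 59) = 3 - (0 - 59) = 3 - 1*(-59) = 3 + 59 = 62)
1/(10094/13406 - 47260/h(158, 75)) = 1/(10094/13406 - 47260/62) = 1/(10094*(1/13406) - 47260*1/62) = 1/(5047/6703 - 23630/31) = 1/(-158235433/207793) = -207793/158235433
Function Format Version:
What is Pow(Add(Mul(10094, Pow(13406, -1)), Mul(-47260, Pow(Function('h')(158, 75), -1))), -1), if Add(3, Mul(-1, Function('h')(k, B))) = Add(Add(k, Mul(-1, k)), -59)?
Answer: Rational(-207793, 158235433) ≈ -0.0013132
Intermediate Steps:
Function('h')(k, B) = 62 (Function('h')(k, B) = Add(3, Mul(-1, Add(Add(k, Mul(-1, k)), -59))) = Add(3, Mul(-1, Add(0, -59))) = Add(3, Mul(-1, -59)) = Add(3, 59) = 62)
Pow(Add(Mul(10094, Pow(13406, -1)), Mul(-47260, Pow(Function('h')(158, 75), -1))), -1) = Pow(Add(Mul(10094, Pow(13406, -1)), Mul(-47260, Pow(62, -1))), -1) = Pow(Add(Mul(10094, Rational(1, 13406)), Mul(-47260, Rational(1, 62))), -1) = Pow(Add(Rational(5047, 6703), Rational(-23630, 31)), -1) = Pow(Rational(-158235433, 207793), -1) = Rational(-207793, 158235433)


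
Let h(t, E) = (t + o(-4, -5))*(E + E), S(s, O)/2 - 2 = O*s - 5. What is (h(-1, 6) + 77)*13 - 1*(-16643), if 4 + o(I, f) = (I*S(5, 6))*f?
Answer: 185344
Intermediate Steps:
S(s, O) = -6 + 2*O*s (S(s, O) = 4 + 2*(O*s - 5) = 4 + 2*(-5 + O*s) = 4 + (-10 + 2*O*s) = -6 + 2*O*s)
o(I, f) = -4 + 54*I*f (o(I, f) = -4 + (I*(-6 + 2*6*5))*f = -4 + (I*(-6 + 60))*f = -4 + (I*54)*f = -4 + (54*I)*f = -4 + 54*I*f)
h(t, E) = 2*E*(1076 + t) (h(t, E) = (t + (-4 + 54*(-4)*(-5)))*(E + E) = (t + (-4 + 1080))*(2*E) = (t + 1076)*(2*E) = (1076 + t)*(2*E) = 2*E*(1076 + t))
(h(-1, 6) + 77)*13 - 1*(-16643) = (2*6*(1076 - 1) + 77)*13 - 1*(-16643) = (2*6*1075 + 77)*13 + 16643 = (12900 + 77)*13 + 16643 = 12977*13 + 16643 = 168701 + 16643 = 185344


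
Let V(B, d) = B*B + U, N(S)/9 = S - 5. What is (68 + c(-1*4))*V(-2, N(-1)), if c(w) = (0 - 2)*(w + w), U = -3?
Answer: 84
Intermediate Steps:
N(S) = -45 + 9*S (N(S) = 9*(S - 5) = 9*(-5 + S) = -45 + 9*S)
c(w) = -4*w
V(B, d) = -3 + B**2 (V(B, d) = B*B - 3 = B**2 - 3 = -3 + B**2)
(68 + c(-1*4))*V(-2, N(-1)) = (68 - (-4)*4)*(-3 + (-2)**2) = (68 - 4*(-4))*(-3 + 4) = (68 + 16)*1 = 84*1 = 84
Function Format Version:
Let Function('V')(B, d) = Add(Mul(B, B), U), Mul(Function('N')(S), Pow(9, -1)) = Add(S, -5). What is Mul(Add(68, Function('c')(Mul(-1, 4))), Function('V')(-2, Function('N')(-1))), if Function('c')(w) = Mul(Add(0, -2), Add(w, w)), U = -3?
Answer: 84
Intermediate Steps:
Function('N')(S) = Add(-45, Mul(9, S)) (Function('N')(S) = Mul(9, Add(S, -5)) = Mul(9, Add(-5, S)) = Add(-45, Mul(9, S)))
Function('c')(w) = Mul(-4, w) (Function('c')(w) = Mul(-2, Mul(2, w)) = Mul(-4, w))
Function('V')(B, d) = Add(-3, Pow(B, 2)) (Function('V')(B, d) = Add(Mul(B, B), -3) = Add(Pow(B, 2), -3) = Add(-3, Pow(B, 2)))
Mul(Add(68, Function('c')(Mul(-1, 4))), Function('V')(-2, Function('N')(-1))) = Mul(Add(68, Mul(-4, Mul(-1, 4))), Add(-3, Pow(-2, 2))) = Mul(Add(68, Mul(-4, -4)), Add(-3, 4)) = Mul(Add(68, 16), 1) = Mul(84, 1) = 84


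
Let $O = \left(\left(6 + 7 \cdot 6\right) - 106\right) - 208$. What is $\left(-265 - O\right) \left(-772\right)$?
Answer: $-772$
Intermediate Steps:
$O = -266$ ($O = \left(\left(6 + 42\right) - 106\right) - 208 = \left(48 - 106\right) - 208 = -58 - 208 = -266$)
$\left(-265 - O\right) \left(-772\right) = \left(-265 - -266\right) \left(-772\right) = \left(-265 + 266\right) \left(-772\right) = 1 \left(-772\right) = -772$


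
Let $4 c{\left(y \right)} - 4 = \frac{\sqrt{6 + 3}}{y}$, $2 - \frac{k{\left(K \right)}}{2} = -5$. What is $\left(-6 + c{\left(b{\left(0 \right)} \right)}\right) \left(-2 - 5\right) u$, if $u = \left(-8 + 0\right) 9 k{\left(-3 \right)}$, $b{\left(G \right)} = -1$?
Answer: $-40572$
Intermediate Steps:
$k{\left(K \right)} = 14$ ($k{\left(K \right)} = 4 - -10 = 4 + 10 = 14$)
$u = -1008$ ($u = \left(-8 + 0\right) 9 \cdot 14 = \left(-8\right) 9 \cdot 14 = \left(-72\right) 14 = -1008$)
$c{\left(y \right)} = 1 + \frac{3}{4 y}$ ($c{\left(y \right)} = 1 + \frac{\sqrt{6 + 3} \frac{1}{y}}{4} = 1 + \frac{\sqrt{9} \frac{1}{y}}{4} = 1 + \frac{3 \frac{1}{y}}{4} = 1 + \frac{3}{4 y}$)
$\left(-6 + c{\left(b{\left(0 \right)} \right)}\right) \left(-2 - 5\right) u = \left(-6 + \frac{\frac{3}{4} - 1}{-1}\right) \left(-2 - 5\right) \left(-1008\right) = \left(-6 - - \frac{1}{4}\right) \left(-7\right) \left(-1008\right) = \left(-6 + \frac{1}{4}\right) \left(-7\right) \left(-1008\right) = \left(- \frac{23}{4}\right) \left(-7\right) \left(-1008\right) = \frac{161}{4} \left(-1008\right) = -40572$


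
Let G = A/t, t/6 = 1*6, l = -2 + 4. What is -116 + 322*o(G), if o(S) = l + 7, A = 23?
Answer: 2782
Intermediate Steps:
l = 2
t = 36 (t = 6*(1*6) = 6*6 = 36)
G = 23/36 ≈ 0.63889
o(S) = 9 (o(S) = 2 + 7 = 9)
-116 + 322*o(G) = -116 + 322*9 = -116 + 2898 = 2782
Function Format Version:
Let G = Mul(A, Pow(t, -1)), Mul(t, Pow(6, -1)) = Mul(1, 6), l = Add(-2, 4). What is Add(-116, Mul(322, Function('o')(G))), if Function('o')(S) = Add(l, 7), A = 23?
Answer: 2782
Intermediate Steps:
l = 2
t = 36 (t = Mul(6, Mul(1, 6)) = Mul(6, 6) = 36)
G = Rational(23, 36) (G = Mul(23, Pow(36, -1)) = Mul(23, Rational(1, 36)) = Rational(23, 36) ≈ 0.63889)
Function('o')(S) = 9 (Function('o')(S) = Add(2, 7) = 9)
Add(-116, Mul(322, Function('o')(G))) = Add(-116, Mul(322, 9)) = Add(-116, 2898) = 2782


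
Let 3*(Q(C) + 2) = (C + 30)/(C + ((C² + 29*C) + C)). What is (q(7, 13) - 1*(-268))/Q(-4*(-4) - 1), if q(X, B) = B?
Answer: -12926/91 ≈ -142.04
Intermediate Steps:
Q(C) = -2 + (30 + C)/(3*(C² + 31*C)) (Q(C) = -2 + ((C + 30)/(C + ((C² + 29*C) + C)))/3 = -2 + ((30 + C)/(C + (C² + 30*C)))/3 = -2 + ((30 + C)/(C² + 31*C))/3 = -2 + (30 + C)/(3*(C² + 31*C)))
(q(7, 13) - 1*(-268))/Q(-4*(-4) - 1) = (13 - 1*(-268))/(((30 - 185*(-4*(-4) - 1) - 6*(-4*(-4) - 1)²)/(3*(-4*(-4) - 1)*(31 + (-4*(-4) - 1))))) = (13 + 268)/(((30 - 185*(16 - 1) - 6*(16 - 1)²)/(3*(16 - 1)*(31 + (16 - 1))))) = 281/(((⅓)*(30 - 185*15 - 6*15²)/(15*(31 + 15)))) = 281/(((⅓)*(1/15)*(30 - 2775 - 6*225)/46)) = 281/(((⅓)*(1/15)*(1/46)*(30 - 2775 - 1350))) = 281/(((⅓)*(1/15)*(1/46)*(-4095))) = 281/(-91/46) = 281*(-46/91) = -12926/91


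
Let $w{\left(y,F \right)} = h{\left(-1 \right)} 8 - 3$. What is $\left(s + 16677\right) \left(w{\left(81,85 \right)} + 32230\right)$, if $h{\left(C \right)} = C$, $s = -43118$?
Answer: $-851902579$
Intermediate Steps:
$w{\left(y,F \right)} = -11$ ($w{\left(y,F \right)} = \left(-1\right) 8 - 3 = -8 - 3 = -11$)
$\left(s + 16677\right) \left(w{\left(81,85 \right)} + 32230\right) = \left(-43118 + 16677\right) \left(-11 + 32230\right) = \left(-26441\right) 32219 = -851902579$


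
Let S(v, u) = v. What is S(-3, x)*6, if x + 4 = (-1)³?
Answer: -18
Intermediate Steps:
x = -5 (x = -4 + (-1)³ = -4 - 1 = -5)
S(-3, x)*6 = -3*6 = -18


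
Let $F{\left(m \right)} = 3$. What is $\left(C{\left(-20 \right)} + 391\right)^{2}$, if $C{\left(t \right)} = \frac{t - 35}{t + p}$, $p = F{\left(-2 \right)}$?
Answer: $\frac{44916804}{289} \approx 1.5542 \cdot 10^{5}$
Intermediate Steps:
$p = 3$
$C{\left(t \right)} = \frac{-35 + t}{3 + t}$ ($C{\left(t \right)} = \frac{t - 35}{t + 3} = \frac{-35 + t}{3 + t}$)
$\left(C{\left(-20 \right)} + 391\right)^{2} = \left(\frac{-35 - 20}{3 - 20} + 391\right)^{2} = \left(\frac{1}{-17} \left(-55\right) + 391\right)^{2} = \left(\left(- \frac{1}{17}\right) \left(-55\right) + 391\right)^{2} = \left(\frac{55}{17} + 391\right)^{2} = \left(\frac{6702}{17}\right)^{2} = \frac{44916804}{289}$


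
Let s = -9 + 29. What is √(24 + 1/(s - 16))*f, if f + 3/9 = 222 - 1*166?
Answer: 167*√97/6 ≈ 274.13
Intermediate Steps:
s = 20
f = 167/3 (f = -⅓ + (222 - 1*166) = -⅓ + (222 - 166) = -⅓ + 56 = 167/3 ≈ 55.667)
√(24 + 1/(s - 16))*f = √(24 + 1/(20 - 16))*(167/3) = √(24 + 1/4)*(167/3) = √(24 + ¼)*(167/3) = √(97/4)*(167/3) = (√97/2)*(167/3) = 167*√97/6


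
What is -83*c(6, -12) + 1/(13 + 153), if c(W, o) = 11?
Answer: -151557/166 ≈ -912.99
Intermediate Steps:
-83*c(6, -12) + 1/(13 + 153) = -83*11 + 1/(13 + 153) = -913 + 1/166 = -151557/166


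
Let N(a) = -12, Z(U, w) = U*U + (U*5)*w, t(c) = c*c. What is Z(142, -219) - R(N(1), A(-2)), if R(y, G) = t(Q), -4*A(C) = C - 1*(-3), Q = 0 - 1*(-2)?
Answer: -135330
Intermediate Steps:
Q = 2 (Q = 0 + 2 = 2)
A(C) = -¾ - C/4 (A(C) = -(C - 1*(-3))/4 = -(C + 3)/4 = -(3 + C)/4 = -¾ - C/4)
t(c) = c²
Z(U, w) = U² + 5*U*w (Z(U, w) = U² + (5*U)*w = U² + 5*U*w)
R(y, G) = 4 (R(y, G) = 2² = 4)
Z(142, -219) - R(N(1), A(-2)) = 142*(142 + 5*(-219)) - 1*4 = 142*(142 - 1095) - 4 = 142*(-953) - 4 = -135326 - 4 = -135330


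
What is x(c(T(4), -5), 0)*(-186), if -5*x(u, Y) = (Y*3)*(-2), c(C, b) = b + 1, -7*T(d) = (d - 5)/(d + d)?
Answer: 0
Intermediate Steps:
T(d) = -(-5 + d)/(14*d) (T(d) = -(d - 5)/(7*(d + d)) = -(-5 + d)/(7*(2*d)) = -(-5 + d)*1/(2*d)/7 = -(-5 + d)/(14*d))
c(C, b) = 1 + b
x(u, Y) = 6*Y/5 (x(u, Y) = -Y*3*(-2)/5 = -3*Y*(-2)/5 = -(-6)*Y/5 = 6*Y/5)
x(c(T(4), -5), 0)*(-186) = ((6/5)*0)*(-186) = 0*(-186) = 0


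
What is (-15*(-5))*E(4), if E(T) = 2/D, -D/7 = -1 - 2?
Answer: 50/7 ≈ 7.1429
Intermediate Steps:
D = 21 (D = -7*(-1 - 2) = -7*(-3) = 21)
E(T) = 2/21
(-15*(-5))*E(4) = -15*(-5)*(2/21) = 75*(2/21) = 50/7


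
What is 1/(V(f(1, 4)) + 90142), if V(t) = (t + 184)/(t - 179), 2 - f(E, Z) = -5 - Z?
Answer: 56/5047887 ≈ 1.1094e-5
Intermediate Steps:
f(E, Z) = 7 + Z (f(E, Z) = 2 - (-5 - Z) = 2 + (5 + Z) = 7 + Z)
V(t) = (184 + t)/(-179 + t)
1/(V(f(1, 4)) + 90142) = 1/((184 + (7 + 4))/(-179 + (7 + 4)) + 90142) = 1/((184 + 11)/(-179 + 11) + 90142) = 1/(195/(-168) + 90142) = 1/(-1/168*195 + 90142) = 1/(-65/56 + 90142) = 1/(5047887/56) = 56/5047887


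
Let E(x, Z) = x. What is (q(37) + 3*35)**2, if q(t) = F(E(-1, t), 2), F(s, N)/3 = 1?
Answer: 11664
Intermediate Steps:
F(s, N) = 3 (F(s, N) = 3*1 = 3)
q(t) = 3
(q(37) + 3*35)**2 = (3 + 3*35)**2 = (3 + 105)**2 = 108**2 = 11664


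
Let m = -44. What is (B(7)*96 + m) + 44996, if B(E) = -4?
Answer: 44568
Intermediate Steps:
(B(7)*96 + m) + 44996 = (-4*96 - 44) + 44996 = (-384 - 44) + 44996 = -428 + 44996 = 44568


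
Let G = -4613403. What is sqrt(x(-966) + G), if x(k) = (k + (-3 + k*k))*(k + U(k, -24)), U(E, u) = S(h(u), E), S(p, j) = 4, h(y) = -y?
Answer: 3*I*sqrt(100153033) ≈ 30023.0*I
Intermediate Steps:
U(E, u) = 4
x(k) = (4 + k)*(-3 + k + k**2) (x(k) = (k + (-3 + k*k))*(k + 4) = (k + (-3 + k**2))*(4 + k) = (-3 + k + k**2)*(4 + k) = (4 + k)*(-3 + k + k**2))
sqrt(x(-966) + G) = sqrt((-12 - 966 + (-966)**3 + 5*(-966)**2) - 4613403) = sqrt((-12 - 966 - 901428696 + 5*933156) - 4613403) = sqrt((-12 - 966 - 901428696 + 4665780) - 4613403) = sqrt(-896763894 - 4613403) = sqrt(-901377297) = 3*I*sqrt(100153033)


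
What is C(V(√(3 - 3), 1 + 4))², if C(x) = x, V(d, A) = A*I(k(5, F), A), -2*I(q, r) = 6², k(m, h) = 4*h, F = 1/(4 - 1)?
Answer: 8100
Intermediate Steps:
F = ⅓ (F = 1/3 = ⅓ ≈ 0.33333)
I(q, r) = -18 (I(q, r) = -½*6² = -½*36 = -18)
V(d, A) = -18*A (V(d, A) = A*(-18) = -18*A)
C(V(√(3 - 3), 1 + 4))² = (-18*(1 + 4))² = (-18*5)² = (-90)² = 8100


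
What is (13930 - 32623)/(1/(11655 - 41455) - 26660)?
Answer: 185683800/264822667 ≈ 0.70116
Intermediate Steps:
(13930 - 32623)/(1/(11655 - 41455) - 26660) = -18693/(1/(-29800) - 26660) = -18693/(-1/29800 - 26660) = -18693/(-794468001/29800) = -18693*(-29800/794468001) = 185683800/264822667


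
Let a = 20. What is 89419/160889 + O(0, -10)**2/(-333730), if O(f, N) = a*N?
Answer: 2340624287/5369348597 ≈ 0.43592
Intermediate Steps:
O(f, N) = 20*N
89419/160889 + O(0, -10)**2/(-333730) = 89419/160889 + (20*(-10))**2/(-333730) = 89419*(1/160889) + (-200)**2*(-1/333730) = 89419/160889 + 40000*(-1/333730) = 89419/160889 - 4000/33373 = 2340624287/5369348597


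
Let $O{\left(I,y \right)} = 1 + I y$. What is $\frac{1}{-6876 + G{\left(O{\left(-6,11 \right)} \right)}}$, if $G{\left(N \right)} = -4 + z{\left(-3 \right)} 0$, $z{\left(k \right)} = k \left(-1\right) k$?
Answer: $- \frac{1}{6880} \approx -0.00014535$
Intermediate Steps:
$z{\left(k \right)} = - k^{2}$ ($z{\left(k \right)} = - k k = - k^{2}$)
$G{\left(N \right)} = -4$ ($G{\left(N \right)} = -4 + - \left(-3\right)^{2} \cdot 0 = -4 + \left(-1\right) 9 \cdot 0 = -4 - 0 = -4 + 0 = -4$)
$\frac{1}{-6876 + G{\left(O{\left(-6,11 \right)} \right)}} = \frac{1}{-6876 - 4} = \frac{1}{-6880} = - \frac{1}{6880}$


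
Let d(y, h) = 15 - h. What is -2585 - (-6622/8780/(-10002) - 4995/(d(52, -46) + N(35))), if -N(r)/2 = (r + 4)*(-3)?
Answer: -6652882905829/2590618020 ≈ -2568.1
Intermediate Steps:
N(r) = 24 + 6*r (N(r) = -2*(r + 4)*(-3) = -2*(4 + r)*(-3) = -2*(-12 - 3*r) = 24 + 6*r)
-2585 - (-6622/8780/(-10002) - 4995/(d(52, -46) + N(35))) = -2585 - (-6622/8780/(-10002) - 4995/((15 - 1*(-46)) + (24 + 6*35))) = -2585 - (-6622*1/8780*(-1/10002) - 4995/((15 + 46) + (24 + 210))) = -2585 - (-3311/4390*(-1/10002) - 4995/(61 + 234)) = -2585 - (3311/43908780 - 4995/295) = -2585 - (3311/43908780 - 4995*1/295) = -2585 - (3311/43908780 - 999/59) = -2585 - 1*(-43864675871/2590618020) = -2585 + 43864675871/2590618020 = -6652882905829/2590618020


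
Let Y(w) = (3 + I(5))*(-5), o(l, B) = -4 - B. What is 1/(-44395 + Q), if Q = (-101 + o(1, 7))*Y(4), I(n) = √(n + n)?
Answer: -8543/364287045 - 112*√10/364287045 ≈ -2.4424e-5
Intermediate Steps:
I(n) = √2*√n (I(n) = √(2*n) = √2*√n)
Y(w) = -15 - 5*√10 (Y(w) = (3 + √2*√5)*(-5) = (3 + √10)*(-5) = -15 - 5*√10)
Q = 1680 + 560*√10 (Q = (-101 + (-4 - 1*7))*(-15 - 5*√10) = (-101 + (-4 - 7))*(-15 - 5*√10) = (-101 - 11)*(-15 - 5*√10) = -112*(-15 - 5*√10) = 1680 + 560*√10 ≈ 3450.9)
1/(-44395 + Q) = 1/(-44395 + (1680 + 560*√10)) = 1/(-42715 + 560*√10)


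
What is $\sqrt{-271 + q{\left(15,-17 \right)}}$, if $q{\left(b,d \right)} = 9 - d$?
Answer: $7 i \sqrt{5} \approx 15.652 i$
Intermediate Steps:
$\sqrt{-271 + q{\left(15,-17 \right)}} = \sqrt{-271 + \left(9 - -17\right)} = \sqrt{-271 + \left(9 + 17\right)} = \sqrt{-271 + 26} = \sqrt{-245} = 7 i \sqrt{5}$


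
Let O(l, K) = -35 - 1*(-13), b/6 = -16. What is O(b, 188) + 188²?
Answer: 35322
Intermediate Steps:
b = -96 (b = 6*(-16) = -96)
O(l, K) = -22 (O(l, K) = -35 + 13 = -22)
O(b, 188) + 188² = -22 + 188² = -22 + 35344 = 35322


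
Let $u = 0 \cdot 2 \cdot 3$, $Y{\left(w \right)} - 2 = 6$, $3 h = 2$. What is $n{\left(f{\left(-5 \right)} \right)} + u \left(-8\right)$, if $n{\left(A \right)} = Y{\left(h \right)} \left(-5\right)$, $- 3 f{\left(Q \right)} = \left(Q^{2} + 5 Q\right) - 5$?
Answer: $-40$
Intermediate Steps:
$h = \frac{2}{3}$ ($h = \frac{1}{3} \cdot 2 = \frac{2}{3} \approx 0.66667$)
$Y{\left(w \right)} = 8$ ($Y{\left(w \right)} = 2 + 6 = 8$)
$u = 0$ ($u = 0 \cdot 3 = 0$)
$f{\left(Q \right)} = \frac{5}{3} - \frac{5 Q}{3} - \frac{Q^{2}}{3}$ ($f{\left(Q \right)} = - \frac{\left(Q^{2} + 5 Q\right) - 5}{3} = - \frac{-5 + Q^{2} + 5 Q}{3} = \frac{5}{3} - \frac{5 Q}{3} - \frac{Q^{2}}{3}$)
$n{\left(A \right)} = -40$ ($n{\left(A \right)} = 8 \left(-5\right) = -40$)
$n{\left(f{\left(-5 \right)} \right)} + u \left(-8\right) = -40 + 0 \left(-8\right) = -40 + 0 = -40$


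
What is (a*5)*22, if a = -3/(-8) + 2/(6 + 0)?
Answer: 935/12 ≈ 77.917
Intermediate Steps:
a = 17/24 (a = -3*(-⅛) + 2/6 = 3/8 + 2*(⅙) = 3/8 + ⅓ = 17/24 ≈ 0.70833)
(a*5)*22 = ((17/24)*5)*22 = (85/24)*22 = 935/12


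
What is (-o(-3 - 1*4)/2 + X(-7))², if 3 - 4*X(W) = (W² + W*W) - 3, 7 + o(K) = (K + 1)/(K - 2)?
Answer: 14161/36 ≈ 393.36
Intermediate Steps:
o(K) = -7 + (1 + K)/(-2 + K) (o(K) = -7 + (K + 1)/(K - 2) = -7 + (1 + K)/(-2 + K))
X(W) = 3/2 - W²/2 (X(W) = ¾ - ((W² + W*W) - 3)/4 = ¾ - ((W² + W²) - 3)/4 = ¾ - (2*W² - 3)/4 = ¾ - (-3 + 2*W²)/4 = ¾ + (¾ - W²/2) = 3/2 - W²/2)
(-o(-3 - 1*4)/2 + X(-7))² = (-3*(5 - 2*(-3 - 1*4))/(-2 + (-3 - 1*4))/2 + (3/2 - ½*(-7)²))² = (-3*(5 - 2*(-3 - 4))/(-2 + (-3 - 4))/2 + (3/2 - ½*49))² = (-3*(5 - 2*(-7))/(-2 - 7)/2 + (3/2 - 49/2))² = (-3*(5 + 14)/(-9)/2 - 23)² = (-3*(-⅑)*19/2 - 23)² = (-(-19)/(3*2) - 23)² = (-1*(-19/6) - 23)² = (19/6 - 23)² = (-119/6)² = 14161/36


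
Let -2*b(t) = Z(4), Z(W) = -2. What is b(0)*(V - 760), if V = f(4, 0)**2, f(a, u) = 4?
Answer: -744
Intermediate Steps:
b(t) = 1 (b(t) = -1/2*(-2) = 1)
V = 16 (V = 4**2 = 16)
b(0)*(V - 760) = 1*(16 - 760) = 1*(-744) = -744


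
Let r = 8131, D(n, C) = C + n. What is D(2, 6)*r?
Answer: 65048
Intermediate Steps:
D(2, 6)*r = (6 + 2)*8131 = 8*8131 = 65048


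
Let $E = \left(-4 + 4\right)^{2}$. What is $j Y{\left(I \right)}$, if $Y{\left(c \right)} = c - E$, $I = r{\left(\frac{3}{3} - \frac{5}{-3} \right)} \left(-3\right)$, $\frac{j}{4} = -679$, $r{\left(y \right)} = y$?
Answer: $21728$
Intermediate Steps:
$E = 0$ ($E = 0^{2} = 0$)
$j = -2716$ ($j = 4 \left(-679\right) = -2716$)
$I = -8$ ($I = \left(\frac{3}{3} - \frac{5}{-3}\right) \left(-3\right) = \left(3 \cdot \frac{1}{3} - - \frac{5}{3}\right) \left(-3\right) = \left(1 + \frac{5}{3}\right) \left(-3\right) = \frac{8}{3} \left(-3\right) = -8$)
$Y{\left(c \right)} = c$ ($Y{\left(c \right)} = c - 0 = c + 0 = c$)
$j Y{\left(I \right)} = \left(-2716\right) \left(-8\right) = 21728$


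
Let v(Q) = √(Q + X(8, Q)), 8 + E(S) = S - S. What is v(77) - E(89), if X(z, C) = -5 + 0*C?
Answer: 8 + 6*√2 ≈ 16.485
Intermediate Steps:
X(z, C) = -5 (X(z, C) = -5 + 0 = -5)
E(S) = -8 (E(S) = -8 + (S - S) = -8 + 0 = -8)
v(Q) = √(-5 + Q) (v(Q) = √(Q - 5) = √(-5 + Q))
v(77) - E(89) = √(-5 + 77) - 1*(-8) = √72 + 8 = 6*√2 + 8 = 8 + 6*√2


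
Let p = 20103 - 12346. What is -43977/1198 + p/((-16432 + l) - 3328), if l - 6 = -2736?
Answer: -249583904/6735755 ≈ -37.054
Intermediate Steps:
l = -2730 (l = 6 - 2736 = -2730)
p = 7757
-43977/1198 + p/((-16432 + l) - 3328) = -43977/1198 + 7757/((-16432 - 2730) - 3328) = -43977*1/1198 + 7757/(-19162 - 3328) = -43977/1198 + 7757/(-22490) = -43977/1198 + 7757*(-1/22490) = -43977/1198 - 7757/22490 = -249583904/6735755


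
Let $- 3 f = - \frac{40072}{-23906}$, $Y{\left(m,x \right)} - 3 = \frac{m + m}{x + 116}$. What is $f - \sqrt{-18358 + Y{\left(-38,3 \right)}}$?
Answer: $- \frac{20036}{35859} - \frac{i \sqrt{259934199}}{119} \approx -0.55874 - 135.48 i$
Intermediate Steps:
$Y{\left(m,x \right)} = 3 + \frac{2 m}{116 + x}$ ($Y{\left(m,x \right)} = 3 + \frac{m + m}{x + 116} = 3 + \frac{2 m}{116 + x}$)
$f = - \frac{20036}{35859}$ ($f = - \frac{\left(-40072\right) \frac{1}{-23906}}{3} = - \frac{\left(-40072\right) \left(- \frac{1}{23906}\right)}{3} = \left(- \frac{1}{3}\right) \frac{20036}{11953} = - \frac{20036}{35859} \approx -0.55874$)
$f - \sqrt{-18358 + Y{\left(-38,3 \right)}} = - \frac{20036}{35859} - \sqrt{-18358 + \frac{348 + 2 \left(-38\right) + 3 \cdot 3}{116 + 3}} = - \frac{20036}{35859} - \sqrt{-18358 + \frac{348 - 76 + 9}{119}} = - \frac{20036}{35859} - \sqrt{-18358 + \frac{1}{119} \cdot 281} = - \frac{20036}{35859} - \sqrt{-18358 + \frac{281}{119}} = - \frac{20036}{35859} - \sqrt{- \frac{2184321}{119}} = - \frac{20036}{35859} - \frac{i \sqrt{259934199}}{119}$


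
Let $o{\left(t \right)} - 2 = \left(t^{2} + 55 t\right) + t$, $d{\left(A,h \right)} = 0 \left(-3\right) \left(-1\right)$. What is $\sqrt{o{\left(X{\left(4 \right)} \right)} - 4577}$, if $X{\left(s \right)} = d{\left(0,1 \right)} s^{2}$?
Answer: $5 i \sqrt{183} \approx 67.639 i$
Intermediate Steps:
$d{\left(A,h \right)} = 0$ ($d{\left(A,h \right)} = 0 \left(-1\right) = 0$)
$X{\left(s \right)} = 0$ ($X{\left(s \right)} = 0 s^{2} = 0$)
$o{\left(t \right)} = 2 + t^{2} + 56 t$ ($o{\left(t \right)} = 2 + \left(\left(t^{2} + 55 t\right) + t\right) = 2 + \left(t^{2} + 56 t\right) = 2 + t^{2} + 56 t$)
$\sqrt{o{\left(X{\left(4 \right)} \right)} - 4577} = \sqrt{\left(2 + 0^{2} + 56 \cdot 0\right) - 4577} = \sqrt{\left(2 + 0 + 0\right) - 4577} = \sqrt{2 - 4577} = \sqrt{-4575} = 5 i \sqrt{183}$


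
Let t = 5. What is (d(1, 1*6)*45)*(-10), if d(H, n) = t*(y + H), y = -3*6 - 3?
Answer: 45000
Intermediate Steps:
y = -21 (y = -18 - 3 = -21)
d(H, n) = -105 + 5*H (d(H, n) = 5*(-21 + H) = -105 + 5*H)
(d(1, 1*6)*45)*(-10) = ((-105 + 5*1)*45)*(-10) = ((-105 + 5)*45)*(-10) = -100*45*(-10) = -4500*(-10) = 45000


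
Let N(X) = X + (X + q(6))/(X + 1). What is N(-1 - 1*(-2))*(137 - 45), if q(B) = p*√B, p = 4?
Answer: 138 + 184*√6 ≈ 588.71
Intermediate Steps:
q(B) = 4*√B
N(X) = X + (X + 4*√6)/(1 + X) (N(X) = X + (X + 4*√6)/(X + 1) = X + (X + 4*√6)/(1 + X))
N(-1 - 1*(-2))*(137 - 45) = (((-1 - 1*(-2))² + 2*(-1 - 1*(-2)) + 4*√6)/(1 + (-1 - 1*(-2))))*(137 - 45) = (((-1 + 2)² + 2*(-1 + 2) + 4*√6)/(1 + (-1 + 2)))*92 = ((1² + 2*1 + 4*√6)/(1 + 1))*92 = ((1 + 2 + 4*√6)/2)*92 = ((3 + 4*√6)/2)*92 = (3/2 + 2*√6)*92 = 138 + 184*√6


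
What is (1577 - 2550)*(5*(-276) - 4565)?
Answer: 5784485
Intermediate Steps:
(1577 - 2550)*(5*(-276) - 4565) = -973*(-1380 - 4565) = -973*(-5945) = 5784485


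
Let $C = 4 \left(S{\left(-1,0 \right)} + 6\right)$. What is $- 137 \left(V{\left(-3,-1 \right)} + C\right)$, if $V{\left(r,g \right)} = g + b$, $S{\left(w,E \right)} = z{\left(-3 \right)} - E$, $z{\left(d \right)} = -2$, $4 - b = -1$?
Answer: $-2740$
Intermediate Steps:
$b = 5$ ($b = 4 - -1 = 4 + 1 = 5$)
$S{\left(w,E \right)} = -2 - E$
$C = 16$ ($C = 4 \left(\left(-2 - 0\right) + 6\right) = 4 \left(\left(-2 + 0\right) + 6\right) = 4 \left(-2 + 6\right) = 4 \cdot 4 = 16$)
$V{\left(r,g \right)} = 5 + g$ ($V{\left(r,g \right)} = g + 5 = 5 + g$)
$- 137 \left(V{\left(-3,-1 \right)} + C\right) = - 137 \left(\left(5 - 1\right) + 16\right) = - 137 \left(4 + 16\right) = \left(-137\right) 20 = -2740$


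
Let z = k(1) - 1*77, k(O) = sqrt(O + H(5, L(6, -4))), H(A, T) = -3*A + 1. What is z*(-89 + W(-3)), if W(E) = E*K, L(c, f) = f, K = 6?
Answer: 8239 - 107*I*sqrt(13) ≈ 8239.0 - 385.79*I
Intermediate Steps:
H(A, T) = 1 - 3*A
k(O) = sqrt(-14 + O) (k(O) = sqrt(O + (1 - 3*5)) = sqrt(O + (1 - 15)) = sqrt(O - 14) = sqrt(-14 + O))
z = -77 + I*sqrt(13) (z = sqrt(-14 + 1) - 1*77 = sqrt(-13) - 77 = I*sqrt(13) - 77 = -77 + I*sqrt(13) ≈ -77.0 + 3.6056*I)
W(E) = 6*E (W(E) = E*6 = 6*E)
z*(-89 + W(-3)) = (-77 + I*sqrt(13))*(-89 + 6*(-3)) = (-77 + I*sqrt(13))*(-89 - 18) = (-77 + I*sqrt(13))*(-107) = 8239 - 107*I*sqrt(13)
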